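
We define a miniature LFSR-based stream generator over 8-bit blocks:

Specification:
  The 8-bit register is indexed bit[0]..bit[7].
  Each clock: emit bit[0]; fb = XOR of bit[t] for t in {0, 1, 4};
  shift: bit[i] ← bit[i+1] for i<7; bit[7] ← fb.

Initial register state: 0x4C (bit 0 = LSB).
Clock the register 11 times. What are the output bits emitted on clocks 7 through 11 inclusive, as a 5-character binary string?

10011

reg_0 = 0x4C
clock 1: out=0, reg = 0x26
clock 2: out=0, reg = 0x93
clock 3: out=1, reg = 0xC9
clock 4: out=1, reg = 0xE4
clock 5: out=0, reg = 0x72
clock 6: out=0, reg = 0x39
clock 7: out=1, reg = 0x1C
clock 8: out=0, reg = 0x8E
clock 9: out=0, reg = 0xC7
clock 10: out=1, reg = 0x63
clock 11: out=1, reg = 0x31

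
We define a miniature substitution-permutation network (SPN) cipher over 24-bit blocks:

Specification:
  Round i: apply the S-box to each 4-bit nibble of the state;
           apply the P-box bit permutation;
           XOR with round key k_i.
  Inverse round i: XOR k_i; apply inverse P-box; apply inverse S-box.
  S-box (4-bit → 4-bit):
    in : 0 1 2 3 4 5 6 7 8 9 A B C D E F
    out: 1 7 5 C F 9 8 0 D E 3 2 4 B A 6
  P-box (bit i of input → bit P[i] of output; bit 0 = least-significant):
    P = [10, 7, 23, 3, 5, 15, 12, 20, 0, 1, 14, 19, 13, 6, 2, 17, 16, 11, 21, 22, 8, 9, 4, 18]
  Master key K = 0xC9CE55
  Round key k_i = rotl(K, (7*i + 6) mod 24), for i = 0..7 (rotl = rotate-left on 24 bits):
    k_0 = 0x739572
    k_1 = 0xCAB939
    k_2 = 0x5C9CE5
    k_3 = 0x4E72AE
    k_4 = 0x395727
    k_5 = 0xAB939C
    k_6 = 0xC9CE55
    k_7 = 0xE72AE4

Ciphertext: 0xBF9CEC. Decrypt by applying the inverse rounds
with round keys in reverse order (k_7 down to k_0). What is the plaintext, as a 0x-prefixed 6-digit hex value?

0x93985B

s_0 = ciphertext = 0xBF9CEC
s_1 = InvRound(s_0, k_7) = 0xB60695
s_2 = InvRound(s_1, k_6) = 0x64E3EB
s_3 = InvRound(s_2, k_5) = 0x35442C
s_4 = InvRound(s_3, k_4) = 0xD77DC6
s_5 = InvRound(s_4, k_3) = 0xAAB658
s_6 = InvRound(s_5, k_2) = 0x998059
s_7 = InvRound(s_6, k_1) = 0x0DD787
s_8 = InvRound(s_7, k_0) = 0x93985B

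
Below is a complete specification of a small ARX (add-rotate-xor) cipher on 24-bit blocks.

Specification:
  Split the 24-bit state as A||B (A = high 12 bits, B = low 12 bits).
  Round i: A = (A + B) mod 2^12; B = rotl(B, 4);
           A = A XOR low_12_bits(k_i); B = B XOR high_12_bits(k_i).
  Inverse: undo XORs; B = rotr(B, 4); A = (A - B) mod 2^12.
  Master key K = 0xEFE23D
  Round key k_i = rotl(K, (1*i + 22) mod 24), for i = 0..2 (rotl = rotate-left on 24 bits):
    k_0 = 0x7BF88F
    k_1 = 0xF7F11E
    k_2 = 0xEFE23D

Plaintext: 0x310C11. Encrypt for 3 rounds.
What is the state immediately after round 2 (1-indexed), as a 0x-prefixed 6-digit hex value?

s_0 = plaintext = 0x310C11
s_1 = Round(s_0, k_0) = 0x7AE6A3
s_2 = Round(s_1, k_1) = 0xF4F549
s_3 = Round(s_2, k_2) = 0x6A5A6B

0xF4F549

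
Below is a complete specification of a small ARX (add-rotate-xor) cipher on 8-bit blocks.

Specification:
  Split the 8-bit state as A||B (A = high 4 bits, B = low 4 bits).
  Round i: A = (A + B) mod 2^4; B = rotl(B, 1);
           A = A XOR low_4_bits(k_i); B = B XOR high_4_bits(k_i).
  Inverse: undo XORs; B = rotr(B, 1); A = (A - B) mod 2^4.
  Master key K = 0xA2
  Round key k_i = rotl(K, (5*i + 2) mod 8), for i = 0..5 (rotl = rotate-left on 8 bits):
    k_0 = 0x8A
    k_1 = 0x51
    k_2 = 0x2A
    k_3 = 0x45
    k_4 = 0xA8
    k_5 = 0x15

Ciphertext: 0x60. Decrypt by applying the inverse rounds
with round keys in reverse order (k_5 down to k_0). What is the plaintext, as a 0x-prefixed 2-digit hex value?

0x00

s_0 = ciphertext = 0x60
s_1 = InvRound(s_0, k_5) = 0xB8
s_2 = InvRound(s_1, k_4) = 0x21
s_3 = InvRound(s_2, k_3) = 0xDA
s_4 = InvRound(s_3, k_2) = 0x34
s_5 = InvRound(s_4, k_1) = 0xA8
s_6 = InvRound(s_5, k_0) = 0x00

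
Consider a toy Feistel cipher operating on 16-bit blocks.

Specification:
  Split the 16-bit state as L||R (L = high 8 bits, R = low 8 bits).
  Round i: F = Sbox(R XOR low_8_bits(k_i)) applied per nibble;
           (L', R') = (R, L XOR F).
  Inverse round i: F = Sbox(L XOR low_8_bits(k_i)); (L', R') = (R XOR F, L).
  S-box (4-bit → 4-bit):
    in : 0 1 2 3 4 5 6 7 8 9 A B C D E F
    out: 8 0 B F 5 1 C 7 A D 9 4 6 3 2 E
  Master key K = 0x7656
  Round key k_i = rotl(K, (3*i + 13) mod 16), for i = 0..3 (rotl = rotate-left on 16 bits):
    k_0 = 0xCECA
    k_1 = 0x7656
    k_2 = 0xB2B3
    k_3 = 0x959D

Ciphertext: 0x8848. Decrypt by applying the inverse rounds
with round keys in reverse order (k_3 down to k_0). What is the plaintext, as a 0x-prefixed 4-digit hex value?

s_0 = ciphertext = 0x8848
s_1 = InvRound(s_0, k_3) = 0x4988
s_2 = InvRound(s_1, k_2) = 0x6149
s_3 = InvRound(s_2, k_1) = 0xBE61
s_4 = InvRound(s_3, k_0) = 0x14BE

0x14BE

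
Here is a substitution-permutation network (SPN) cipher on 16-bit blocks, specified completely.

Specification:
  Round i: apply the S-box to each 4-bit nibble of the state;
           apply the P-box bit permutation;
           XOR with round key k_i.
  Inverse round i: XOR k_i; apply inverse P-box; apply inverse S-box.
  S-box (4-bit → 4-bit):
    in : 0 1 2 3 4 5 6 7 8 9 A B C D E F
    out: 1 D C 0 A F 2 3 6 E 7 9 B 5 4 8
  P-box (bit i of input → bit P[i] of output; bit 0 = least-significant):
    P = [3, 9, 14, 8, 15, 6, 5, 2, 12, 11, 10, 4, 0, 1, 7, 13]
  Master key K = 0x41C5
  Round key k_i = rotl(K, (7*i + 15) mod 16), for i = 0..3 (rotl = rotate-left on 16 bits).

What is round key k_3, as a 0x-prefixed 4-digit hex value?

K = 0x41C5
k_0 = rotl(K, (7*0+15) mod 16) = rotl(K, 15) = 0xA0E2
k_1 = rotl(K, (7*1+15) mod 16) = rotl(K, 6) = 0x7150
k_2 = rotl(K, (7*2+15) mod 16) = rotl(K, 13) = 0xA838
k_3 = rotl(K, (7*3+15) mod 16) = rotl(K, 4) = 0x1C54

0x1C54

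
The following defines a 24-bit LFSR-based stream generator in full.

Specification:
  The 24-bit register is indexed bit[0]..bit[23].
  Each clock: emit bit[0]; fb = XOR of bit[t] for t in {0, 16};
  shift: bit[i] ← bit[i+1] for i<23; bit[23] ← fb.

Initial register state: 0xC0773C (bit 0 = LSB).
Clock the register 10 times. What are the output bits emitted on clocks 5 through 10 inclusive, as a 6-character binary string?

110011

reg_0 = 0xC0773C
clock 1: out=0, reg = 0x603B9E
clock 2: out=0, reg = 0x301DCF
clock 3: out=1, reg = 0x980EE7
clock 4: out=1, reg = 0xCC0773
clock 5: out=1, reg = 0xE603B9
clock 6: out=1, reg = 0xF301DC
clock 7: out=0, reg = 0xF980EE
clock 8: out=0, reg = 0xFCC077
clock 9: out=1, reg = 0xFE603B
clock 10: out=1, reg = 0xFF301D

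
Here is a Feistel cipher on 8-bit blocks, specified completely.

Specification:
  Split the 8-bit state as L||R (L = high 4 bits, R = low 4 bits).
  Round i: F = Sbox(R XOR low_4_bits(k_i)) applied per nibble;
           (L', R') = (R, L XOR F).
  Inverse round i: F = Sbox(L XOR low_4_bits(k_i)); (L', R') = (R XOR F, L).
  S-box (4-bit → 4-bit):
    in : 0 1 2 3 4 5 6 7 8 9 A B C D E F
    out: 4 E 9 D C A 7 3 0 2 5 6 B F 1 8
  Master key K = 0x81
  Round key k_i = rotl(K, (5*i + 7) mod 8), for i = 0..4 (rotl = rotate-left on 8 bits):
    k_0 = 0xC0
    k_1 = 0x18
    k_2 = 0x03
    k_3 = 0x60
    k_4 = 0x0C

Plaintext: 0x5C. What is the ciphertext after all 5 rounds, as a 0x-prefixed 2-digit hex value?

s_0 = plaintext = 0x5C
s_1 = Round(s_0, k_0) = 0xCE
s_2 = Round(s_1, k_1) = 0xEB
s_3 = Round(s_2, k_2) = 0xBE
s_4 = Round(s_3, k_3) = 0xEA
s_5 = Round(s_4, k_4) = 0xA9

0xA9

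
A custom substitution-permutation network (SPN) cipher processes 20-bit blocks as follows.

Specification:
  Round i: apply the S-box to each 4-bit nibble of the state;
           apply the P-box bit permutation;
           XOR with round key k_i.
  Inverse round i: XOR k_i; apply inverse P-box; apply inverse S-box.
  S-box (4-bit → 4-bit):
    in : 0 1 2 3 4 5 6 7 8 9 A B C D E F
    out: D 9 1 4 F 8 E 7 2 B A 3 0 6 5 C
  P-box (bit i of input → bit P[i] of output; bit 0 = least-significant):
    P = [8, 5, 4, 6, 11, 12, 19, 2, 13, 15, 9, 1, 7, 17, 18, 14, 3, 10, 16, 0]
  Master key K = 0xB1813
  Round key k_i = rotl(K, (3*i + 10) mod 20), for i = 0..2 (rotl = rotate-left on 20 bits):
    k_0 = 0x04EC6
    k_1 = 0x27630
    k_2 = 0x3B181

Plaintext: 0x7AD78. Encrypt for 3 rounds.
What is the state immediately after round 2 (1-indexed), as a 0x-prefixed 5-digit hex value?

s_0 = plaintext = 0x7AD78
s_1 = Round(s_0, k_0) = 0xB90EE
s_2 = Round(s_1, k_1) = 0x819AA
s_3 = Round(s_2, k_2) = 0x34567

0x819AA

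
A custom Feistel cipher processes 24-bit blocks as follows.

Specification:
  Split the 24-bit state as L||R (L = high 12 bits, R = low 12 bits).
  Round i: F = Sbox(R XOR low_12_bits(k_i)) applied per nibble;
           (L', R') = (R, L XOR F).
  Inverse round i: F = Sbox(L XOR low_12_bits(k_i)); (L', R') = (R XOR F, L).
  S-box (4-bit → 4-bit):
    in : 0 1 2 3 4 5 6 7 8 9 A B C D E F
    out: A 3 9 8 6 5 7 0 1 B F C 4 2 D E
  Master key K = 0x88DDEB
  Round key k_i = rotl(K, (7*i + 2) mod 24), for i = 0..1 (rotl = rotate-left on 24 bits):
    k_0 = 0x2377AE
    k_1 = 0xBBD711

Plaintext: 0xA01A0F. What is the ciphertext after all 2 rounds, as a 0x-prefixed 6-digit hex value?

s_0 = plaintext = 0xA01A0F
s_1 = Round(s_0, k_0) = 0xA0F8F2
s_2 = Round(s_1, k_1) = 0x8F24D7

0x8F24D7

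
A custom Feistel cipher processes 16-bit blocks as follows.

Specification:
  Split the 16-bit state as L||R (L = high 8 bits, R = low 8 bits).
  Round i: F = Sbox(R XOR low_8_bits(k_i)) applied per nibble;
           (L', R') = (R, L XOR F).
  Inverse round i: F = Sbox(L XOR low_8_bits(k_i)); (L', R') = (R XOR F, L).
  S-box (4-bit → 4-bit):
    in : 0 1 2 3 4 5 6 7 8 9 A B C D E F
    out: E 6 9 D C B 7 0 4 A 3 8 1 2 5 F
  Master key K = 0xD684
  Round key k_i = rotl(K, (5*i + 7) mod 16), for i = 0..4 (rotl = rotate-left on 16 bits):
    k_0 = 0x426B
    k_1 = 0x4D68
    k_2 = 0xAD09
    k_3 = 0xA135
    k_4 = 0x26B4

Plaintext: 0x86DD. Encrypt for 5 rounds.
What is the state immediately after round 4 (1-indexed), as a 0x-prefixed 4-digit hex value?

s_0 = plaintext = 0x86DD
s_1 = Round(s_0, k_0) = 0xDD01
s_2 = Round(s_1, k_1) = 0x01A7
s_3 = Round(s_2, k_2) = 0xA734
s_4 = Round(s_3, k_3) = 0x3441
s_5 = Round(s_4, k_4) = 0x41CF

0x3441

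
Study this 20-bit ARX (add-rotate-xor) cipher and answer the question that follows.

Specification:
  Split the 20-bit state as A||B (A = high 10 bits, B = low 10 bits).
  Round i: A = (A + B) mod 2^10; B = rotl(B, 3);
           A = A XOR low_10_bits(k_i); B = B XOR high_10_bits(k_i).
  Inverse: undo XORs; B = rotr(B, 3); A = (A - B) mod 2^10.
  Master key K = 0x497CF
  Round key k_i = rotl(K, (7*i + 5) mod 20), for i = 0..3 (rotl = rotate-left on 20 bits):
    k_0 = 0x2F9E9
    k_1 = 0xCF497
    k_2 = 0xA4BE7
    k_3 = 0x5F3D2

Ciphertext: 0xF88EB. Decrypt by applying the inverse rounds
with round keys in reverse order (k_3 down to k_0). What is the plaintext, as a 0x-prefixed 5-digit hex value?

0x22E8B

s_0 = ciphertext = 0xF88EB
s_1 = InvRound(s_0, k_3) = 0x1FBB2
s_2 = InvRound(s_1, k_2) = 0xDD424
s_3 = InvRound(s_2, k_1) = 0xBFCE3
s_4 = InvRound(s_3, k_0) = 0x22E8B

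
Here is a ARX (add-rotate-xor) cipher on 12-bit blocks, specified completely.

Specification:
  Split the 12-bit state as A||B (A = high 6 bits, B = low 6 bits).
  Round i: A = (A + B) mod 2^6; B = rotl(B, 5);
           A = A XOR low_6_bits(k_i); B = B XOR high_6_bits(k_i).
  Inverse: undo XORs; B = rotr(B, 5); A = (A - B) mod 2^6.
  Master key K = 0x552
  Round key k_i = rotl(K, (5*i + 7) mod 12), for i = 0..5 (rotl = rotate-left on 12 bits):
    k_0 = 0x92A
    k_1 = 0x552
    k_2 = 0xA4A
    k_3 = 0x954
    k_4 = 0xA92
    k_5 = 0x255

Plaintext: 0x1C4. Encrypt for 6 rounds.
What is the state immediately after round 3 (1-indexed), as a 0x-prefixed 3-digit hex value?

0x46A

s_0 = plaintext = 0x1C4
s_1 = Round(s_0, k_0) = 0x866
s_2 = Round(s_1, k_1) = 0x546
s_3 = Round(s_2, k_2) = 0x46A
s_4 = Round(s_3, k_3) = 0xBF0
s_5 = Round(s_4, k_4) = 0x372
s_6 = Round(s_5, k_5) = 0xA90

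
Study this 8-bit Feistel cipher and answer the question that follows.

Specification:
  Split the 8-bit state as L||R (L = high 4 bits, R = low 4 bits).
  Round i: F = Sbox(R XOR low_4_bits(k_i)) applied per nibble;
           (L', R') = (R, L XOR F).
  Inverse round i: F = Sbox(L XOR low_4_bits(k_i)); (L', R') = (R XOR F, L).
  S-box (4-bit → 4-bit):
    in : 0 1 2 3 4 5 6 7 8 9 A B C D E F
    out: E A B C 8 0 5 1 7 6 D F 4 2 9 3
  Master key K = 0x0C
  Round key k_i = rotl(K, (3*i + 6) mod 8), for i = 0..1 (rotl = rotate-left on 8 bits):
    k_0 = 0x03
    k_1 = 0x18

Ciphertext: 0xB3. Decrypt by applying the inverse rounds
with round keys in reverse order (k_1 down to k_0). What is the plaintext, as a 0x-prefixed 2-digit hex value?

s_0 = ciphertext = 0xB3
s_1 = InvRound(s_0, k_1) = 0xFB
s_2 = InvRound(s_1, k_0) = 0xFF

0xFF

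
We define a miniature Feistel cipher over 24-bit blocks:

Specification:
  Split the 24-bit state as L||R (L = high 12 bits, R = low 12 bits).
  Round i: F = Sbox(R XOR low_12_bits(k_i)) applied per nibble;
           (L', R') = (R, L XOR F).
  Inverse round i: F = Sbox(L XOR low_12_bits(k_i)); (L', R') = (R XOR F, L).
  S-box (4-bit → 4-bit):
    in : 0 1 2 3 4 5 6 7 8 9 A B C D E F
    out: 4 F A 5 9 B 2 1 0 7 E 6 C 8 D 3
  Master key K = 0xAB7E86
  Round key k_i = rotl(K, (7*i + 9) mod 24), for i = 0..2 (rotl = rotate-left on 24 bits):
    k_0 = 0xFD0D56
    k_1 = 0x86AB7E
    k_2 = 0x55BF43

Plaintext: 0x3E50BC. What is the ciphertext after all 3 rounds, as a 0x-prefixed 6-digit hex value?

0x427D12

s_0 = plaintext = 0x3E50BC
s_1 = Round(s_0, k_0) = 0x0BCB3B
s_2 = Round(s_1, k_1) = 0xB3B427
s_3 = Round(s_2, k_2) = 0x427D12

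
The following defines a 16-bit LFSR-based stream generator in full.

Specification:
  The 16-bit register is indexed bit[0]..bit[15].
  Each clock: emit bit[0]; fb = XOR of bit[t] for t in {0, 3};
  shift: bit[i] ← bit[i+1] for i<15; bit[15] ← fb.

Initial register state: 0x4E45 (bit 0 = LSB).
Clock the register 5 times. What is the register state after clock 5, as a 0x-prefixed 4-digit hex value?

reg_0 = 0x4E45
clock 1: out=1, reg = 0xA722
clock 2: out=0, reg = 0x5391
clock 3: out=1, reg = 0xA9C8
clock 4: out=0, reg = 0xD4E4
clock 5: out=0, reg = 0x6A72

0x6A72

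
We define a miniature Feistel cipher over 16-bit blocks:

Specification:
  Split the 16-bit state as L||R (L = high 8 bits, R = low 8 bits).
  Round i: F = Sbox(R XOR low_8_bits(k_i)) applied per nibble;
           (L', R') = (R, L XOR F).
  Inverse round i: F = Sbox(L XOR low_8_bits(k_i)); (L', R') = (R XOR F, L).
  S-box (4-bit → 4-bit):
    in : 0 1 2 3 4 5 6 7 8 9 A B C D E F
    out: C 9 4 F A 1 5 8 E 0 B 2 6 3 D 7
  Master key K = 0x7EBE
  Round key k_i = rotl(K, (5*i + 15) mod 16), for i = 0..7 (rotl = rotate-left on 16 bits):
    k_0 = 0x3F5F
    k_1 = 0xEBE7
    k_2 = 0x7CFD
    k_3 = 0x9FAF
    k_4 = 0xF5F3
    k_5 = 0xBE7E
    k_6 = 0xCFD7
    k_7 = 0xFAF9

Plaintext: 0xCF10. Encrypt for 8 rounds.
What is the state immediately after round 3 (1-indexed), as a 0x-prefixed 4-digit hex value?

s_0 = plaintext = 0xCF10
s_1 = Round(s_0, k_0) = 0x1068
s_2 = Round(s_1, k_1) = 0x68F7
s_3 = Round(s_2, k_2) = 0xF7A3
s_4 = Round(s_3, k_3) = 0xA331
s_5 = Round(s_4, k_4) = 0x31C7
s_6 = Round(s_5, k_5) = 0xC711
s_7 = Round(s_6, k_6) = 0x11A2
s_8 = Round(s_7, k_7) = 0xA203

0xF7A3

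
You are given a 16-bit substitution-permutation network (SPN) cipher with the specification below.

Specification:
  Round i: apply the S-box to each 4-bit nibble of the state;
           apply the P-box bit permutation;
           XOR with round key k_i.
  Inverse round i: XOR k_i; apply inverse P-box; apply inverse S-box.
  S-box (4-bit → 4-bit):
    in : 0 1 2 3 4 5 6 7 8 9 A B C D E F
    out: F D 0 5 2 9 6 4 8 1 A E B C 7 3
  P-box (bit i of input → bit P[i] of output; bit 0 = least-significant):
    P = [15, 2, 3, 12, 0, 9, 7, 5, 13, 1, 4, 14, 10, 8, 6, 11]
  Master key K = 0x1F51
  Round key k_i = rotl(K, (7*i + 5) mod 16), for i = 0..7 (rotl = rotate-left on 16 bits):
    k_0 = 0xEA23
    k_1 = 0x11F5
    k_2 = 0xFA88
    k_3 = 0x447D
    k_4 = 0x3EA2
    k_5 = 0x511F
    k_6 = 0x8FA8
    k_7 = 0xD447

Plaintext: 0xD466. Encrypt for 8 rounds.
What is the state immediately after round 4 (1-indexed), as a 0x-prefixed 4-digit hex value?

0x0483

s_0 = plaintext = 0xD466
s_1 = Round(s_0, k_0) = 0xE0ED
s_2 = Round(s_1, k_1) = 0x662E
s_3 = Round(s_2, k_2) = 0x7BD6
s_4 = Round(s_3, k_3) = 0x0483
s_5 = Round(s_4, k_4) = 0xB3C8
s_6 = Round(s_5, k_5) = 0x6A6E
s_7 = Round(s_6, k_6) = 0x4C66
s_8 = Round(s_7, k_7) = 0xB7C9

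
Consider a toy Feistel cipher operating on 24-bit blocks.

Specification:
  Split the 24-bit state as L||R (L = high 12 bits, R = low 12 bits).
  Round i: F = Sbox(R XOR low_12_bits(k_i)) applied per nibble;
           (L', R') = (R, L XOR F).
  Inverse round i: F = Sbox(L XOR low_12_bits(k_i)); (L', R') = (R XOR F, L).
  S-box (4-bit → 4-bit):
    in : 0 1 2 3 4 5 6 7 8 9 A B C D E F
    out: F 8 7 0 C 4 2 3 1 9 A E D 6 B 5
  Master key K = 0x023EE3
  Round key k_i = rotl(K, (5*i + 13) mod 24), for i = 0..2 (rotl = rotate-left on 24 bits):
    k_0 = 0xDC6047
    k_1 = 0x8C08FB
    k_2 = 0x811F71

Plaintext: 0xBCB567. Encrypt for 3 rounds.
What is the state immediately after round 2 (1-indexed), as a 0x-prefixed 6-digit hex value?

0xFB46A2

s_0 = plaintext = 0xBCB567
s_1 = Round(s_0, k_0) = 0x567FB4
s_2 = Round(s_1, k_1) = 0xFB46A2
s_3 = Round(s_2, k_2) = 0x6A26D4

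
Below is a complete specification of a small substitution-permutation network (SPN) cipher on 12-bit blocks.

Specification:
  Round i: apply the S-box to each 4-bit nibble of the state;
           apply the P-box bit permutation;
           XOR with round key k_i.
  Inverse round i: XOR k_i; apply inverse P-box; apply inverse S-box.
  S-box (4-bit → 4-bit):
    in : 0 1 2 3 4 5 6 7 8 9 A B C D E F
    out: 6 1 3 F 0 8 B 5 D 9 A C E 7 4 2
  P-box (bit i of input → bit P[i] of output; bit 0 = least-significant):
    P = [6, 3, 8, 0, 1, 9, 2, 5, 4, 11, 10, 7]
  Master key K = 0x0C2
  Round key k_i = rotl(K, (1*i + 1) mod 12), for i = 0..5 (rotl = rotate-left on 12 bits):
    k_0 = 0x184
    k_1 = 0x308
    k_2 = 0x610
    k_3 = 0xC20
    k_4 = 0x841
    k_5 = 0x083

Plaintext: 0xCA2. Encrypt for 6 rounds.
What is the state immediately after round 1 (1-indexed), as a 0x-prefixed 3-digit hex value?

s_0 = plaintext = 0xCA2
s_1 = Round(s_0, k_0) = 0xF6C
s_2 = Round(s_1, k_1) = 0x823
s_3 = Round(s_2, k_2) = 0x1CB
s_4 = Round(s_3, k_3) = 0xF15
s_5 = Round(s_4, k_4) = 0x042
s_6 = Round(s_5, k_5) = 0xCCB

0xF6C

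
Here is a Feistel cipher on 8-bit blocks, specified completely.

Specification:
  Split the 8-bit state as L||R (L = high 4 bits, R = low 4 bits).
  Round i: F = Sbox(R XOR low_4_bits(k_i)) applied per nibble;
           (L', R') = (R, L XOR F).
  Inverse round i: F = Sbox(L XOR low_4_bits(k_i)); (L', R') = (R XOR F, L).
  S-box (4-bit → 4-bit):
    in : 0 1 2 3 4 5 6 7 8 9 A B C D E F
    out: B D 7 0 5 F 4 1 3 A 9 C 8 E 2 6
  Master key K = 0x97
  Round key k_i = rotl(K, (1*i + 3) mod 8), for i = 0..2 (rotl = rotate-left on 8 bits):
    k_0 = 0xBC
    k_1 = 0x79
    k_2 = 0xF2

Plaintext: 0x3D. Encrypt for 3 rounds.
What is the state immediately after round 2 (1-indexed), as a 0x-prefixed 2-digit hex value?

s_0 = plaintext = 0x3D
s_1 = Round(s_0, k_0) = 0xDE
s_2 = Round(s_1, k_1) = 0xEC
s_3 = Round(s_2, k_2) = 0xCC

0xEC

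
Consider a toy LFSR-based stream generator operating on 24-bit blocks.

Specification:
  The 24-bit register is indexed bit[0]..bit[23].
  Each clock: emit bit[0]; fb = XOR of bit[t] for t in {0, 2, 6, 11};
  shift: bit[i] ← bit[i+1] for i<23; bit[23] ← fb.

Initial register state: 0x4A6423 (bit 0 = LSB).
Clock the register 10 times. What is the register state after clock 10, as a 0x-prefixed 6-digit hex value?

0x7DD299

reg_0 = 0x4A6423
clock 1: out=1, reg = 0xA53211
clock 2: out=1, reg = 0xD29908
clock 3: out=0, reg = 0xE94C84
clock 4: out=0, reg = 0x74A642
clock 5: out=0, reg = 0xBA5321
clock 6: out=1, reg = 0xDD2990
clock 7: out=0, reg = 0xEE94C8
clock 8: out=0, reg = 0xF74A64
clock 9: out=0, reg = 0xFBA532
clock 10: out=0, reg = 0x7DD299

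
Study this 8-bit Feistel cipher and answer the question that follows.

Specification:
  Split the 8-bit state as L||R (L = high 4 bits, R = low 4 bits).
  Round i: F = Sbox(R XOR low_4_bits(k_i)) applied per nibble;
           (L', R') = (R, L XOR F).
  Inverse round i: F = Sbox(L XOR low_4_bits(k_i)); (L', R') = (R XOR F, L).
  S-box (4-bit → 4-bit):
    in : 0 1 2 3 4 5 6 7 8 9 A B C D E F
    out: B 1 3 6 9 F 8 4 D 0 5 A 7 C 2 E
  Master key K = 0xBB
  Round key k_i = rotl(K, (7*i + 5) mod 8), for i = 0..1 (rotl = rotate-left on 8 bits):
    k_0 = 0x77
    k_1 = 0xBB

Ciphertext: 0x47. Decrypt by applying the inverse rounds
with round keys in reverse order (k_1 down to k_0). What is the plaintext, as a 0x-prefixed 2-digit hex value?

s_0 = ciphertext = 0x47
s_1 = InvRound(s_0, k_1) = 0x94
s_2 = InvRound(s_1, k_0) = 0x69

0x69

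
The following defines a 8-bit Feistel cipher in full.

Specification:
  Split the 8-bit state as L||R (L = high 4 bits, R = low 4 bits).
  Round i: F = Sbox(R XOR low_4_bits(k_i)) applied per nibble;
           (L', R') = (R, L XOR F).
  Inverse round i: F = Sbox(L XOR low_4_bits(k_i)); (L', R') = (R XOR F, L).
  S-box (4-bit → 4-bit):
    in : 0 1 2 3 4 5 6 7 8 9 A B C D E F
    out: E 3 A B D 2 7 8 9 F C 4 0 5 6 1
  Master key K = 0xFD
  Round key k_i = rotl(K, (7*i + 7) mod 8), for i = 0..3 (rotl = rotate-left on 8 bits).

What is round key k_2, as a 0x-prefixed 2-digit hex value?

K = 0xFD
k_0 = rotl(K, (7*0+7) mod 8) = rotl(K, 7) = 0xFE
k_1 = rotl(K, (7*1+7) mod 8) = rotl(K, 6) = 0x7F
k_2 = rotl(K, (7*2+7) mod 8) = rotl(K, 5) = 0xBF

0xBF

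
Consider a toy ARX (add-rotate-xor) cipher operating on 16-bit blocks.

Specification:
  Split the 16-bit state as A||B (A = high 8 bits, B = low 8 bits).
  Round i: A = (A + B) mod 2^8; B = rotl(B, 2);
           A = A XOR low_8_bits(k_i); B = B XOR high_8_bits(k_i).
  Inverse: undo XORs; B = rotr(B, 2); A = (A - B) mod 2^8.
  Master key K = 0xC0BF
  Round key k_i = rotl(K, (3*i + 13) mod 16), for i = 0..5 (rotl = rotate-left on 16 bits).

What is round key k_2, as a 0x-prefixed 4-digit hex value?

K = 0xC0BF
k_0 = rotl(K, (3*0+13) mod 16) = rotl(K, 13) = 0xF817
k_1 = rotl(K, (3*1+13) mod 16) = rotl(K, 0) = 0xC0BF
k_2 = rotl(K, (3*2+13) mod 16) = rotl(K, 3) = 0x05FE

0x05FE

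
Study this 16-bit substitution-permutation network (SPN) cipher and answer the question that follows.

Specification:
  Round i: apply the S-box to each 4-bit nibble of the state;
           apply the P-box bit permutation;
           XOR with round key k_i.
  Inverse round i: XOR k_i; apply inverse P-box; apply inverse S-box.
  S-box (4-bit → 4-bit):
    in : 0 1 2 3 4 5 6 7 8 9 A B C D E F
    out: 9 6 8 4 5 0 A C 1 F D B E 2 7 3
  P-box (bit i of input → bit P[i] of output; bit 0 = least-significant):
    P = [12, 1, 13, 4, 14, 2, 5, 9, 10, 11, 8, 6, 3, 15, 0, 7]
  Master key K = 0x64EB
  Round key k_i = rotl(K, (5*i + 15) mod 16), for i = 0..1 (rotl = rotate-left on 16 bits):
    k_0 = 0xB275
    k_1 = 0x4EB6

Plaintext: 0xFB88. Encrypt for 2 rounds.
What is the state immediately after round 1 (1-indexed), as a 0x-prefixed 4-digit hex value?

0x6E3D

s_0 = plaintext = 0xFB88
s_1 = Round(s_0, k_0) = 0x6E3D
s_2 = Round(s_1, k_1) = 0xC314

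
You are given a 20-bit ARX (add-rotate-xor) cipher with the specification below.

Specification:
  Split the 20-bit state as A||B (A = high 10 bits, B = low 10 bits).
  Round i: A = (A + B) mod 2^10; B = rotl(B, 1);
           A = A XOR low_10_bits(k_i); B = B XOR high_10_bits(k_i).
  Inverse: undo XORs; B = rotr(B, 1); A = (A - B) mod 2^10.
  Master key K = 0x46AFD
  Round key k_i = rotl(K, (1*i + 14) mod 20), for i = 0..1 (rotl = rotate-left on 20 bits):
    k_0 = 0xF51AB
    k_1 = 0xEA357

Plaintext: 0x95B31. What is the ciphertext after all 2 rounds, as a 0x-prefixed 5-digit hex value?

0xAD0C6

s_0 = plaintext = 0x95B31
s_1 = Round(s_0, k_0) = 0x0B1B7
s_2 = Round(s_1, k_1) = 0xAD0C6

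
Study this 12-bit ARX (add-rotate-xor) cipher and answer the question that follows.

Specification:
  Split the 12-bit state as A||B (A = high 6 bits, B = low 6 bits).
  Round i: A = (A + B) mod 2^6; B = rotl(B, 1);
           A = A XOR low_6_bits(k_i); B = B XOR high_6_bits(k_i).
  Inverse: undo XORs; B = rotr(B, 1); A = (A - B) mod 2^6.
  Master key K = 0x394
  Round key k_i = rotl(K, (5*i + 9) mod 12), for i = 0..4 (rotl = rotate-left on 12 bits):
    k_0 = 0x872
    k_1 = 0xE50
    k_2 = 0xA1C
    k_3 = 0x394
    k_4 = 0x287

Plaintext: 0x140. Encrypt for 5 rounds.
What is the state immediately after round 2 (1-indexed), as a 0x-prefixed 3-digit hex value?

s_0 = plaintext = 0x140
s_1 = Round(s_0, k_0) = 0xDE1
s_2 = Round(s_1, k_1) = 0x23A
s_3 = Round(s_2, k_2) = 0x79D
s_4 = Round(s_3, k_3) = 0xBF4
s_5 = Round(s_4, k_4) = 0x923

0x23A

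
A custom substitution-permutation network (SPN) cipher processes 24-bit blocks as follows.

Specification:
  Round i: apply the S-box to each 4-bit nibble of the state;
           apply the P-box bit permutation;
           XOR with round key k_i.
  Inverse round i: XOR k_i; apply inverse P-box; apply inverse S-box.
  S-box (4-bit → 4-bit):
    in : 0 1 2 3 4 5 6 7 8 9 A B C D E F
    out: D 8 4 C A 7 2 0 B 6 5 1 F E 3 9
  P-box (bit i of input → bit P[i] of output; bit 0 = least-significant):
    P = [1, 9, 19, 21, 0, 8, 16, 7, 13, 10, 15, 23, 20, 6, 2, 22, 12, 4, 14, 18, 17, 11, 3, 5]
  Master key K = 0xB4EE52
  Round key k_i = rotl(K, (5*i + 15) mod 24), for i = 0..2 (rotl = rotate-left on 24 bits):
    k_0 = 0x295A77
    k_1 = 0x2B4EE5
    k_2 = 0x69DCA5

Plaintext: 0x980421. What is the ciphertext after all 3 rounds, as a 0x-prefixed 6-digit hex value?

s_0 = plaintext = 0x980421
s_1 = Round(s_0, k_0) = 0xDC466B
s_2 = Round(s_1, k_1) = 0x6F139F
s_3 = Round(s_2, k_2) = 0x8C45A7

0x8C45A7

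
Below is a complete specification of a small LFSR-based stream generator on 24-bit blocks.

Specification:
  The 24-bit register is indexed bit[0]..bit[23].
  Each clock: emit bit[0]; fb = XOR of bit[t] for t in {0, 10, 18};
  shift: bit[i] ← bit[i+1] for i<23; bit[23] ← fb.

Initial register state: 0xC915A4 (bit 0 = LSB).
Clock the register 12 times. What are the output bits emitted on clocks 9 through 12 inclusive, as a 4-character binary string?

1010

reg_0 = 0xC915A4
clock 1: out=0, reg = 0xE48AD2
clock 2: out=0, reg = 0xF24569
clock 3: out=1, reg = 0x7922B4
clock 4: out=0, reg = 0x3C915A
clock 5: out=0, reg = 0x9E48AD
clock 6: out=1, reg = 0x4F2456
clock 7: out=0, reg = 0x27922B
clock 8: out=1, reg = 0x13C915
clock 9: out=1, reg = 0x89E48A
clock 10: out=0, reg = 0xC4F245
clock 11: out=1, reg = 0x627922
clock 12: out=0, reg = 0x313C91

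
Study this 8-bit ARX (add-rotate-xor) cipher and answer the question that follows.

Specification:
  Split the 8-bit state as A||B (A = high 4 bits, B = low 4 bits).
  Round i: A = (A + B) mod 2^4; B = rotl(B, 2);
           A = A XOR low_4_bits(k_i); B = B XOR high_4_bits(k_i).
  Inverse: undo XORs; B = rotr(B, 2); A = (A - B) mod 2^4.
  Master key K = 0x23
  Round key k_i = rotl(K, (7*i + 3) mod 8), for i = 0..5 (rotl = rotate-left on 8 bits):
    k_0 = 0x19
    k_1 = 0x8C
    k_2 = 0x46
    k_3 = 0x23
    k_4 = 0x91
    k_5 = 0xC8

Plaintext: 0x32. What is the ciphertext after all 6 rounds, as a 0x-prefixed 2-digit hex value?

s_0 = plaintext = 0x32
s_1 = Round(s_0, k_0) = 0xC9
s_2 = Round(s_1, k_1) = 0x9E
s_3 = Round(s_2, k_2) = 0x1F
s_4 = Round(s_3, k_3) = 0x3D
s_5 = Round(s_4, k_4) = 0x1E
s_6 = Round(s_5, k_5) = 0x77

0x77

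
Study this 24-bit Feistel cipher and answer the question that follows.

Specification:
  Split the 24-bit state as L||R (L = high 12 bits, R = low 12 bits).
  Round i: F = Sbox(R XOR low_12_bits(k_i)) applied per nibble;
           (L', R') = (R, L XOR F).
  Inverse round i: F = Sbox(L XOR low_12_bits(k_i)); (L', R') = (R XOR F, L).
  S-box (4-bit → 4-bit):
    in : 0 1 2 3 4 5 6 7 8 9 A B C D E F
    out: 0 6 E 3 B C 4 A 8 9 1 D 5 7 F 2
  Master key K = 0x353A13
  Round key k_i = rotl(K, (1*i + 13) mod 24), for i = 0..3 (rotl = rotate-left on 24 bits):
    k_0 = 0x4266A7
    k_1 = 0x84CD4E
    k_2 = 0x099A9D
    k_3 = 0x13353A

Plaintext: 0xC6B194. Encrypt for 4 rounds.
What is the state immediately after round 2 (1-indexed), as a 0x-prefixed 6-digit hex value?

s_0 = plaintext = 0xC6B194
s_1 = Round(s_0, k_0) = 0x194658
s_2 = Round(s_1, k_1) = 0x658CF0
s_3 = Round(s_2, k_2) = 0xCF021F
s_4 = Round(s_3, k_3) = 0x21F61C

0x658CF0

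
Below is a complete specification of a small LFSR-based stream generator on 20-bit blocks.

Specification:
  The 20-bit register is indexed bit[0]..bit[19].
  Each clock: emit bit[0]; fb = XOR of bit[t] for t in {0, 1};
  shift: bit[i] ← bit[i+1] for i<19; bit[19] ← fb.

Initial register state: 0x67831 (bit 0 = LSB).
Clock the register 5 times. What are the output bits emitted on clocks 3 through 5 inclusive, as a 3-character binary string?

001

reg_0 = 0x67831
clock 1: out=1, reg = 0xB3C18
clock 2: out=0, reg = 0x59E0C
clock 3: out=0, reg = 0x2CF06
clock 4: out=0, reg = 0x96783
clock 5: out=1, reg = 0x4B3C1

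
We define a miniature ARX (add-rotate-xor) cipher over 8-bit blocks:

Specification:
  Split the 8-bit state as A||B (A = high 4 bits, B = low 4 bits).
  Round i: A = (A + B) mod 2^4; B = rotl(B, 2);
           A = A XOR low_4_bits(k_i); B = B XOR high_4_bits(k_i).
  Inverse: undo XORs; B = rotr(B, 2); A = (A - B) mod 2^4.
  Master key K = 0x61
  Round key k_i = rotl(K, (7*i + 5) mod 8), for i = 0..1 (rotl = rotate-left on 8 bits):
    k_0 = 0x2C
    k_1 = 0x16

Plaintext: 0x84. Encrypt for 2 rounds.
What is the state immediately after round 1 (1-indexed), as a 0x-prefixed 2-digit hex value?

s_0 = plaintext = 0x84
s_1 = Round(s_0, k_0) = 0x03
s_2 = Round(s_1, k_1) = 0x5D

0x03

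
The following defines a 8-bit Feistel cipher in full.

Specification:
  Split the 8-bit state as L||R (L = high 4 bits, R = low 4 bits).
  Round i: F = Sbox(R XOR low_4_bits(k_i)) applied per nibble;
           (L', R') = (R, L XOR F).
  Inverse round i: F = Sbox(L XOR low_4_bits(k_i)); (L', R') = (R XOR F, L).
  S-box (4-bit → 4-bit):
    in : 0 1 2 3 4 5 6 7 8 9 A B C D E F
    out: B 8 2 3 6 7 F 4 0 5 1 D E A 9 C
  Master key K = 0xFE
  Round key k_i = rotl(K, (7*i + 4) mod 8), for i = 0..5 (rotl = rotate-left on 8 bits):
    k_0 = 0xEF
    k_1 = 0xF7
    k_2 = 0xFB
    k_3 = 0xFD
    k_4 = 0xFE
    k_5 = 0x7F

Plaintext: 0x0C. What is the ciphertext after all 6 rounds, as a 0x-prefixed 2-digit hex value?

s_0 = plaintext = 0x0C
s_1 = Round(s_0, k_0) = 0xC3
s_2 = Round(s_1, k_1) = 0x3A
s_3 = Round(s_2, k_2) = 0xAB
s_4 = Round(s_3, k_3) = 0xB5
s_5 = Round(s_4, k_4) = 0x56
s_6 = Round(s_5, k_5) = 0x60

0x60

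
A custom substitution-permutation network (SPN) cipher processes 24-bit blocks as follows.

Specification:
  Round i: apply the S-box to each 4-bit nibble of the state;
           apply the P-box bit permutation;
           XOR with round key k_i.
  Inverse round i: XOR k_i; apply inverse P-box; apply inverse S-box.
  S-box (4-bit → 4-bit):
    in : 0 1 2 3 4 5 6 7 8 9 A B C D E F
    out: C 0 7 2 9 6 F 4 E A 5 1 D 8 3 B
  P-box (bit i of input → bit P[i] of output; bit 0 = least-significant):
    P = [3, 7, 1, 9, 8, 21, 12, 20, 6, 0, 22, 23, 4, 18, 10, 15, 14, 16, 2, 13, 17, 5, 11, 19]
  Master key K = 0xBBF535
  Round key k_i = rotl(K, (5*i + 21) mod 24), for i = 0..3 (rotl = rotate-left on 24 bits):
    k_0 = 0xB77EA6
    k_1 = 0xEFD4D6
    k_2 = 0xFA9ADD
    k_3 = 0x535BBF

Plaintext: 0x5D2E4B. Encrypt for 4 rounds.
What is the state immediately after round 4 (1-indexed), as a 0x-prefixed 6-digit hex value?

s_0 = plaintext = 0x5D2E4B
s_1 = Round(s_0, k_0) = 0xA353DF
s_2 = Round(s_1, k_1) = 0xF8DA5F
s_3 = Round(s_2, k_2) = 0x912831
s_4 = Round(s_3, k_3) = 0xBF5F8E

0xBF5F8E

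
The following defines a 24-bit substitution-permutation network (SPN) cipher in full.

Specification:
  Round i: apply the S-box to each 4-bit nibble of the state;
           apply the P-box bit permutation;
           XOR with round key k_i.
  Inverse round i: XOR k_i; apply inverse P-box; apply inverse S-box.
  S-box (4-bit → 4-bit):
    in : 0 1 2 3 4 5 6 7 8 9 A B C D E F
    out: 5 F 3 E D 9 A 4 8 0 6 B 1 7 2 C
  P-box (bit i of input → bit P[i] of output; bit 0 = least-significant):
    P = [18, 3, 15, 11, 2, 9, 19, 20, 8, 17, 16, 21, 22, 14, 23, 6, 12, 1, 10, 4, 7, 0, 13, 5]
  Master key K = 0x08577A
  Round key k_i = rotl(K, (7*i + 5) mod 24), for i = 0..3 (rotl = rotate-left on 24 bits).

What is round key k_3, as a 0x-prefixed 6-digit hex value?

K = 0x08577A
k_0 = rotl(K, (7*0+5) mod 24) = rotl(K, 5) = 0x0AEF41
k_1 = rotl(K, (7*1+5) mod 24) = rotl(K, 12) = 0x77A085
k_2 = rotl(K, (7*2+5) mod 24) = rotl(K, 19) = 0xD042BB
k_3 = rotl(K, (7*3+5) mod 24) = rotl(K, 2) = 0x215DE8

0x215DE8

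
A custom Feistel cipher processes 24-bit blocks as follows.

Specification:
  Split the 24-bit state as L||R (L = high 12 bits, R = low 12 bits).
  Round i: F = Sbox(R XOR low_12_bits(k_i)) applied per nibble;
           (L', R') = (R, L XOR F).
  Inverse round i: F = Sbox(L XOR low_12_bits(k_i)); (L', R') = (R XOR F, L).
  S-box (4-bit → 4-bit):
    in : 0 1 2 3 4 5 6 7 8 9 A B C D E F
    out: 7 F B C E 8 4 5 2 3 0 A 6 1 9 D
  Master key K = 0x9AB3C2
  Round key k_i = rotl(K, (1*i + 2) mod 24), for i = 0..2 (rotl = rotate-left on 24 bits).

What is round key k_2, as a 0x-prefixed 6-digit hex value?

K = 0x9AB3C2
k_0 = rotl(K, (1*0+2) mod 24) = rotl(K, 2) = 0x6ACF0A
k_1 = rotl(K, (1*1+2) mod 24) = rotl(K, 3) = 0xD59E14
k_2 = rotl(K, (1*2+2) mod 24) = rotl(K, 4) = 0xAB3C29

0xAB3C29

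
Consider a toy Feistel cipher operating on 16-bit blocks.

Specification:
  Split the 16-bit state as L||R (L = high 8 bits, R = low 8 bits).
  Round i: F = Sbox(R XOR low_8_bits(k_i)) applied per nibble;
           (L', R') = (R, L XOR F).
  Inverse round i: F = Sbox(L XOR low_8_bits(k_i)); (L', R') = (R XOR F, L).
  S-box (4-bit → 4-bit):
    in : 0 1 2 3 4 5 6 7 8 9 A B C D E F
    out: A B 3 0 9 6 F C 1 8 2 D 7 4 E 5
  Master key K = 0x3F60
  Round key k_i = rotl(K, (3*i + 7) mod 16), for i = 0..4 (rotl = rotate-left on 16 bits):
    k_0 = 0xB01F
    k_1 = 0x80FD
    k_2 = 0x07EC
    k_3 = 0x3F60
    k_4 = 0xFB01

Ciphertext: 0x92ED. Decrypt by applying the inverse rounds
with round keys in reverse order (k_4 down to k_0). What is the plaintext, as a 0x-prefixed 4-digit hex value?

s_0 = ciphertext = 0x92ED
s_1 = InvRound(s_0, k_4) = 0x6D92
s_2 = InvRound(s_1, k_3) = 0x366D
s_3 = InvRound(s_2, k_2) = 0x2F36
s_4 = InvRound(s_3, k_1) = 0x752F
s_5 = InvRound(s_4, k_0) = 0xDD75

0xDD75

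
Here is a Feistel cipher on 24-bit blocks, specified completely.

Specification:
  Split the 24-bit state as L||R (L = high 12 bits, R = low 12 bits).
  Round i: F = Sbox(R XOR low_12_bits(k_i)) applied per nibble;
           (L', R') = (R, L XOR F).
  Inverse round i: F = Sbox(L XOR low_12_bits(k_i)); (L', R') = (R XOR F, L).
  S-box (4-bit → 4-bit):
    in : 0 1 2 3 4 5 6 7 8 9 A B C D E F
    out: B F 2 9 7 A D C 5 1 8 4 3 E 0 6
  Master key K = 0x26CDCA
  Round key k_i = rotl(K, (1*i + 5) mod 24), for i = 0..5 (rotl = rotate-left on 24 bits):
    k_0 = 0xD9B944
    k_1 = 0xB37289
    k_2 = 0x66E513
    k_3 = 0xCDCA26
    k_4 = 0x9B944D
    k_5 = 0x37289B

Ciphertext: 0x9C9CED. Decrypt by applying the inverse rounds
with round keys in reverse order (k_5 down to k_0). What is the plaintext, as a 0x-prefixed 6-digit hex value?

0x8596FA

s_0 = ciphertext = 0x9C9CED
s_1 = InvRound(s_0, k_5) = 0x34F9C9
s_2 = InvRound(s_1, k_4) = 0x57B34F
s_3 = InvRound(s_2, k_3) = 0x5E157B
s_4 = InvRound(s_3, k_2) = 0xE195E1
s_5 = InvRound(s_4, k_1) = 0x6FAE19
s_6 = InvRound(s_5, k_0) = 0x8596FA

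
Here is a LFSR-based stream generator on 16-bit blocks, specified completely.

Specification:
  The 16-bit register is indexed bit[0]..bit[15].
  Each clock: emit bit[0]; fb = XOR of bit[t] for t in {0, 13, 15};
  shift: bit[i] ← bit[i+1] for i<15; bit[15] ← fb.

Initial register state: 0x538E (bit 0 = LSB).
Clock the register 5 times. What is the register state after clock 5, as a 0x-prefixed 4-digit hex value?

0x229C

reg_0 = 0x538E
clock 1: out=0, reg = 0x29C7
clock 2: out=1, reg = 0x14E3
clock 3: out=1, reg = 0x8A71
clock 4: out=1, reg = 0x4538
clock 5: out=0, reg = 0x229C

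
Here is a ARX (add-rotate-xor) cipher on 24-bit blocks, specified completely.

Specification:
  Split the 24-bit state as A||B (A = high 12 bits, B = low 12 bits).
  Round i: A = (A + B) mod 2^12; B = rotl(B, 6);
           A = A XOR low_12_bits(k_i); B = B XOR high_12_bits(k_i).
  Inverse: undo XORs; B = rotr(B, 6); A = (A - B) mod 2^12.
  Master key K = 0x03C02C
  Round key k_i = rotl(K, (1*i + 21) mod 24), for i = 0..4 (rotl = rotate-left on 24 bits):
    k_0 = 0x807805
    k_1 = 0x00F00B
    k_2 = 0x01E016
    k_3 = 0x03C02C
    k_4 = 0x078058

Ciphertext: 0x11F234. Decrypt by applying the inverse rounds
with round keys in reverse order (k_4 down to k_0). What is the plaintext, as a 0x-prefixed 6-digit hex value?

0x02155A

s_0 = ciphertext = 0x11F234
s_1 = InvRound(s_0, k_4) = 0xE3E309
s_2 = InvRound(s_1, k_3) = 0x0C6D4C
s_3 = InvRound(s_2, k_2) = 0xC1B4B5
s_4 = InvRound(s_3, k_1) = 0xD7EE92
s_5 = InvRound(s_4, k_0) = 0x02155A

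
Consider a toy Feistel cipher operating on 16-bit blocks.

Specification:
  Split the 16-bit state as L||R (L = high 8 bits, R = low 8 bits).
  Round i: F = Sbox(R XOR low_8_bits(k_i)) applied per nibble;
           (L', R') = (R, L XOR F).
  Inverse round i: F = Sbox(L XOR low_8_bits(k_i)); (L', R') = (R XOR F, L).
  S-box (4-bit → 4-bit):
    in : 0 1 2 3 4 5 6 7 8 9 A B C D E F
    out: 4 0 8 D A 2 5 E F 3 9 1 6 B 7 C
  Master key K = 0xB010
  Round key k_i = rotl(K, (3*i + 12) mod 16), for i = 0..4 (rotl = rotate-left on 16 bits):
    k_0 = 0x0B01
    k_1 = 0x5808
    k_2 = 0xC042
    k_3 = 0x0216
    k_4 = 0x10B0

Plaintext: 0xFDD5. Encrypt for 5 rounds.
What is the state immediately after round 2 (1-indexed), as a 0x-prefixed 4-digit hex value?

s_0 = plaintext = 0xFDD5
s_1 = Round(s_0, k_0) = 0xD547
s_2 = Round(s_1, k_1) = 0x4779
s_3 = Round(s_2, k_2) = 0x7996
s_4 = Round(s_3, k_3) = 0x968D
s_5 = Round(s_4, k_4) = 0x8D4D

0x4779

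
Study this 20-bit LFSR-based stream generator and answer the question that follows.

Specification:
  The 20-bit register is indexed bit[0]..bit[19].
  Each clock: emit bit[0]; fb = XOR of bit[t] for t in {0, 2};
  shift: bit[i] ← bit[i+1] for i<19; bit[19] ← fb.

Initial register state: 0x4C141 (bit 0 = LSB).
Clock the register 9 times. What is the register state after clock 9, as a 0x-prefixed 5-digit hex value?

reg_0 = 0x4C141
clock 1: out=1, reg = 0xA60A0
clock 2: out=0, reg = 0x53050
clock 3: out=0, reg = 0x29828
clock 4: out=0, reg = 0x14C14
clock 5: out=0, reg = 0x8A60A
clock 6: out=0, reg = 0x45305
clock 7: out=1, reg = 0x22982
clock 8: out=0, reg = 0x114C1
clock 9: out=1, reg = 0x88A60

0x88A60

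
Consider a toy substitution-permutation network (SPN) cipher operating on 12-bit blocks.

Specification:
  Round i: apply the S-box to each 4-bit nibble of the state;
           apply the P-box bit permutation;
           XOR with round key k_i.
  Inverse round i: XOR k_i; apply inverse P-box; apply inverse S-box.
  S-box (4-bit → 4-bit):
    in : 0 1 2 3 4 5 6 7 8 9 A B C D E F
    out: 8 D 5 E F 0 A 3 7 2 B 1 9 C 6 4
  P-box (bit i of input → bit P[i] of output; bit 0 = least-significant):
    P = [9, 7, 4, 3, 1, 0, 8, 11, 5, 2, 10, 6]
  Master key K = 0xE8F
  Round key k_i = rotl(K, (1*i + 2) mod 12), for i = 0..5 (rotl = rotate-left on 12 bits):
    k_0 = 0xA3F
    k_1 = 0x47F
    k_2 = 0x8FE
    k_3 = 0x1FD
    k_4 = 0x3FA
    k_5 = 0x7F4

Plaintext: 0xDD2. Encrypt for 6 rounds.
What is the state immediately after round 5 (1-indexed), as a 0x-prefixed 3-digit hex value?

0xBE5

s_0 = plaintext = 0xDD2
s_1 = Round(s_0, k_0) = 0x56F
s_2 = Round(s_1, k_1) = 0xC6E
s_3 = Round(s_2, k_2) = 0x00F
s_4 = Round(s_3, k_3) = 0x9AD
s_5 = Round(s_4, k_4) = 0xBE5
s_6 = Round(s_5, k_5) = 0x6D5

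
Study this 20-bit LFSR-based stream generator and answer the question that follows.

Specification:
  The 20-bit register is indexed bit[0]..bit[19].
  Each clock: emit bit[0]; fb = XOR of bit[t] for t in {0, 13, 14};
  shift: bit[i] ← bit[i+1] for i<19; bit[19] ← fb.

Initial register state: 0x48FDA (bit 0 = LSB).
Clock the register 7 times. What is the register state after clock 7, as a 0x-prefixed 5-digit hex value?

0xD891F

reg_0 = 0x48FDA
clock 1: out=0, reg = 0x247ED
clock 2: out=1, reg = 0x123F6
clock 3: out=0, reg = 0x891FB
clock 4: out=1, reg = 0xC48FD
clock 5: out=1, reg = 0x6247E
clock 6: out=0, reg = 0xB123F
clock 7: out=1, reg = 0xD891F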